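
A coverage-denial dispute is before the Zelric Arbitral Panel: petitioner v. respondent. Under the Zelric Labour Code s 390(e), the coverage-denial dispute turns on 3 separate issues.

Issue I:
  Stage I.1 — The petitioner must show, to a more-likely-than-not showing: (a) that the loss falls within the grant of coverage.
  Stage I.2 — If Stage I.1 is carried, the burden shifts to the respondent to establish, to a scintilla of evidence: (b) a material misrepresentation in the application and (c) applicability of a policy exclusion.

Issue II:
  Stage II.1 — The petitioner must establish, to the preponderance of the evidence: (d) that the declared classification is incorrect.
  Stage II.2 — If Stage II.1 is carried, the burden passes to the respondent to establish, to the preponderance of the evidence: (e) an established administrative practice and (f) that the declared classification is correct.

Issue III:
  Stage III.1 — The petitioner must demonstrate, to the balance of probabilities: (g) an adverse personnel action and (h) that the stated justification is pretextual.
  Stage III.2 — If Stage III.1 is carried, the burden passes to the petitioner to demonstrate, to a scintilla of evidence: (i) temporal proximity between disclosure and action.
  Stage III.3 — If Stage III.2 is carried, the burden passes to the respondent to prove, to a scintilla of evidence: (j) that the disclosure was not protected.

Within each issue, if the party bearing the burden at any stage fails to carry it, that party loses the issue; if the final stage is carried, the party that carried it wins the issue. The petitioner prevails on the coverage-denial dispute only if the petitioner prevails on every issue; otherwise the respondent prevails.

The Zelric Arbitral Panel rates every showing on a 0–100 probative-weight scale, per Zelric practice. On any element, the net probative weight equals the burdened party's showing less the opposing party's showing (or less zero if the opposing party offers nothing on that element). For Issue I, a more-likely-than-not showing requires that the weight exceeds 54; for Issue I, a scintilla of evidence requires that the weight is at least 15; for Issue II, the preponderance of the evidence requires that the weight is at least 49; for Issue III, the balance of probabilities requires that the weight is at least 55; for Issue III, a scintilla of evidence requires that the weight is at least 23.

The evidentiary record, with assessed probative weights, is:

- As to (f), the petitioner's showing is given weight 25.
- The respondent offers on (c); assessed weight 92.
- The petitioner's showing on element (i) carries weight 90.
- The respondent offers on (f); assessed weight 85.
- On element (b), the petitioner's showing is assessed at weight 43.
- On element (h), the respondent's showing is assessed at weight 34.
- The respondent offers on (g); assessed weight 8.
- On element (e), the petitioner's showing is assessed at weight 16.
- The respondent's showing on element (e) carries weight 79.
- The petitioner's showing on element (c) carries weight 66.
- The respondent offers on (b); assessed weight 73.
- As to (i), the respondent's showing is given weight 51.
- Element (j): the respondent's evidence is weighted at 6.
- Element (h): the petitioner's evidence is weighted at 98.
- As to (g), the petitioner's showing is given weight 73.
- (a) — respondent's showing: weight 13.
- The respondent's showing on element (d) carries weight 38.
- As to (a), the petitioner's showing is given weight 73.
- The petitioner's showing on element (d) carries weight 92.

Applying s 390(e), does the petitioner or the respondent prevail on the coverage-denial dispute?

— Issue I —
At Stage I.1 the petitioner must meet a more-likely-than-not showing (weight exceeds 54): on (a) the weight is 73 less the opposing 13 gives net 60, which does exceed 54, so (a) meets the standard.
  Stage I.1 carried; the burden shifts to the respondent.
At Stage I.2 the respondent must meet a scintilla of evidence (weight is at least 15): on (b) the weight is 73 less the opposing 43 gives net 30, ≥ 15, so (b) meets the standard; on (c) the weight is 92 less the opposing 66 gives net 26, ≥ 15, so (c) meets the standard.
  Stage I.2 carried; the final stage is satisfied.
Every stage carried; the respondent prevails on this issue.
— Issue II —
Stage II.1 (petitioner, the preponderance of the evidence, weight is at least 49): (d) net 92−38=54 ≥ 49 — meets.
  Stage II.1 is satisfied; the onus moves to the respondent.
Stage II.2 (respondent, the preponderance of the evidence, weight is at least 49): (e) net 79−16=63 ≥ 49 — meets; (f) net 85−25=60 ≥ 49 — meets.
  Stage II.2 carried; the final stage is satisfied.
Every stage carried; the respondent prevails on this issue.
— Issue III —
Stage III.1 (petitioner, the balance of probabilities, weight is at least 55): (g) net 73−8=65 ≥ 55 — meets; (h) net 98−34=64 ≥ 55 — meets.
  Stage III.1 carried; the burden remains with the petitioner.
Stage III.2 (petitioner, a scintilla of evidence, weight is at least 23): (i) net 90−51=39 ≥ 23 — meets.
  Stage III.2 is satisfied; the onus moves to the respondent.
Stage III.3 (respondent, a scintilla of evidence, weight is at least 23): (j) 6 < 23 — fails.
  Not every element is met, so the respondent fails to carry Stage III.3.
The analysis ends at Stage III.3; the petitioner prevails on this issue.
Per-issue: Issue I → respondent; Issue II → respondent; Issue III → petitioner. The petitioner must prevail on every issue; overall, the respondent prevails.

respondent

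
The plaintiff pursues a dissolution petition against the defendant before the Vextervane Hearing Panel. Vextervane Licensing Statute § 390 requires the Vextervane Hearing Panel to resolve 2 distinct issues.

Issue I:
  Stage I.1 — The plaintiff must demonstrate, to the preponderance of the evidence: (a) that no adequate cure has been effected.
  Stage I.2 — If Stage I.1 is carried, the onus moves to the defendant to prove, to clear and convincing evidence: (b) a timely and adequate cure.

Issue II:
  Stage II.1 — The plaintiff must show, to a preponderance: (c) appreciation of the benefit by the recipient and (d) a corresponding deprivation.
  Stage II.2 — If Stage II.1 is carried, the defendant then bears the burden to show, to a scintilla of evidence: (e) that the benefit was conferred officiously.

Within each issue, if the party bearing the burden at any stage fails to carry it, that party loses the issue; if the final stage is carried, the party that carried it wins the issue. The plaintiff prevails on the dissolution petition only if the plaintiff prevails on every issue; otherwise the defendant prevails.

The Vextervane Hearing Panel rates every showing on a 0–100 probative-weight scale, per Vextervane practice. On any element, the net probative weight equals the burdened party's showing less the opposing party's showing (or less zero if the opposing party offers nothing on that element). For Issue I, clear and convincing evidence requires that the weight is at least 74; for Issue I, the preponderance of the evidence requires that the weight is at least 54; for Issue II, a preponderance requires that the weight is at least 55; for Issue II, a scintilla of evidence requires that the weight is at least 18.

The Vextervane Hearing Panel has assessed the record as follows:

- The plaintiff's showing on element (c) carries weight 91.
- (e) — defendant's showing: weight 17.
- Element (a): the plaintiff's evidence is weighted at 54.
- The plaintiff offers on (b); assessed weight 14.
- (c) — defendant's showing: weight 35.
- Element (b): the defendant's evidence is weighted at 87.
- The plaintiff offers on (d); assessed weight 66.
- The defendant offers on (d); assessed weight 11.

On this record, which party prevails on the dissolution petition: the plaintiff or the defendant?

— Issue I —
Stage I.1 — burden on plaintiff; standard: the preponderance of the evidence (weight is at least 54).
    (a): 54 ≥ 54 [met]
  Stage I.1 is satisfied; the onus moves to the defendant.
Stage I.2 — burden on defendant; standard: clear and convincing evidence (weight is at least 74).
    (b): 87 − 14 = 73 < 74 [not met]
  Stage I.2 not carried; the defendant fails its burden.
The analysis ends at Stage I.2; the plaintiff prevails on this issue.
— Issue II —
Stage II.1 (plaintiff, a preponderance, weight is at least 55): (c) net 91−35=56 ≥ 55 — meets; (d) net 66−11=55 ≥ 55 — meets.
  Stage II.1 carried; the burden shifts to the defendant.
Stage II.2 (defendant, a scintilla of evidence, weight is at least 18): (e) 17 < 18 — fails.
  Not every element is met, so the defendant fails to carry Stage II.2.
The analysis ends at Stage II.2; the plaintiff prevails on this issue.
Per-issue: Issue I → plaintiff; Issue II → plaintiff. The plaintiff must prevail on every issue; overall, the plaintiff prevails.

plaintiff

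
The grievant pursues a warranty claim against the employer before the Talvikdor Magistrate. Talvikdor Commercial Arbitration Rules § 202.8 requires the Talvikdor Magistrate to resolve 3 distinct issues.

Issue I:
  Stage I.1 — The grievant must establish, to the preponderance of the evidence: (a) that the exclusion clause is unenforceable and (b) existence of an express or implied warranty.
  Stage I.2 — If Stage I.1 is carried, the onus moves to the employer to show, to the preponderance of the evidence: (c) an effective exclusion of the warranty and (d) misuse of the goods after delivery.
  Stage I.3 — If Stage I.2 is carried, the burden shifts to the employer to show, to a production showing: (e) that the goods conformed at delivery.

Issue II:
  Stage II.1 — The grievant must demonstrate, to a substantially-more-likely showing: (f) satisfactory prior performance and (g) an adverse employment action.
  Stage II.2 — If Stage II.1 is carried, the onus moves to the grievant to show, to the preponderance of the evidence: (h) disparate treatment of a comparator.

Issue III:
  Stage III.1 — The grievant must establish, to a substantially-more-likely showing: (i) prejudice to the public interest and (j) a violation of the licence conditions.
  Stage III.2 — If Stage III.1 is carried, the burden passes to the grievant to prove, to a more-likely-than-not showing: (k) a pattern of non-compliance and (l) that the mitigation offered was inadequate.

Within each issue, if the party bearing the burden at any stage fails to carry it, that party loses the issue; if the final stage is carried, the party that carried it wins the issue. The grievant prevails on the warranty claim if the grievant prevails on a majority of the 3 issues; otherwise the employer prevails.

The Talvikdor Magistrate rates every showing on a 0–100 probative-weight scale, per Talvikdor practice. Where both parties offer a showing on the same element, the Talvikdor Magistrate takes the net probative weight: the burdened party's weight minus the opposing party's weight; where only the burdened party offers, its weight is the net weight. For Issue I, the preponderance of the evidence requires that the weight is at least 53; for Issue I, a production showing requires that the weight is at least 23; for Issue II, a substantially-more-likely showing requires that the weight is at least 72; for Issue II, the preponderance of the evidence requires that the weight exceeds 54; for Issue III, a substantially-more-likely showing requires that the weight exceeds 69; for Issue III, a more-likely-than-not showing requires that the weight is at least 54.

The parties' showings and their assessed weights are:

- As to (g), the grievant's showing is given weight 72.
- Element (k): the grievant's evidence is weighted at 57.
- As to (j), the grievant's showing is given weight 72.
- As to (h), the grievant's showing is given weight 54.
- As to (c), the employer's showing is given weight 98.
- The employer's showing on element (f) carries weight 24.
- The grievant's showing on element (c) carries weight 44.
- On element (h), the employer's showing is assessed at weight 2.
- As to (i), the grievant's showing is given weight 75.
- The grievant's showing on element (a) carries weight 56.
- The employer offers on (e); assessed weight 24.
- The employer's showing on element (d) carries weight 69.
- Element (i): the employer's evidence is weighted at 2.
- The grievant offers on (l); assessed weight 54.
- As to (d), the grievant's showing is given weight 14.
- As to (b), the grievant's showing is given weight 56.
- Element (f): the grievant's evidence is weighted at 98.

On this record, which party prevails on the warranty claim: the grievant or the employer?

employer

— Issue I —
Stage I.1 (grievant, the preponderance of the evidence, weight is at least 53): (a) 56 ≥ 53 — meets; (b) 56 ≥ 53 — meets.
  Stage I.1 carried; the burden shifts to the employer.
Stage I.2 (employer, the preponderance of the evidence, weight is at least 53): (c) net 98−44=54 ≥ 53 — meets; (d) net 69−14=55 ≥ 53 — meets.
  Stage I.2 is satisfied; the employer continues to bear the burden.
Stage I.3 (employer, a production showing, weight is at least 23): (e) 24 ≥ 23 — meets.
  All elements met at the final stage.
Every stage carried; the employer prevails on this issue.
— Issue II —
Stage II.1 (grievant, a substantially-more-likely showing, weight is at least 72): (f) net 98−24=74 ≥ 72 — meets; (g) 72 ≥ 72 — meets.
  Stage II.1 is satisfied; the grievant continues to bear the burden.
Stage II.2 (grievant, the preponderance of the evidence, weight exceeds 54): (h) net 54−2=52 ≤ 54 — fails.
  The grievant does not carry Stage II.2.
The analysis ends at Stage II.2; the employer prevails on this issue.
— Issue III —
At Stage III.1 the grievant must meet a substantially-more-likely showing (weight exceeds 69): on (i) the weight is 75 less the opposing 2 gives net 73, which does exceed 69, so (i) meets the standard; on (j) the weight is 72, which does exceed 69, so (j) meets the standard.
  Stage III.1 is satisfied; the grievant continues to bear the burden.
At Stage III.2 the grievant must meet a more-likely-than-not showing (weight is at least 54): on (k) the weight is 57, ≥ 54, so (k) meets the standard; on (l) the weight is 54, which does reach 54, so (l) meets the standard.
  Stage III.2 carried; the final stage is satisfied.
All stages carried — the grievant prevails on this issue.
Per-issue: Issue I → employer; Issue II → employer; Issue III → grievant. The grievant must prevail on a majority of issues; overall, the employer prevails.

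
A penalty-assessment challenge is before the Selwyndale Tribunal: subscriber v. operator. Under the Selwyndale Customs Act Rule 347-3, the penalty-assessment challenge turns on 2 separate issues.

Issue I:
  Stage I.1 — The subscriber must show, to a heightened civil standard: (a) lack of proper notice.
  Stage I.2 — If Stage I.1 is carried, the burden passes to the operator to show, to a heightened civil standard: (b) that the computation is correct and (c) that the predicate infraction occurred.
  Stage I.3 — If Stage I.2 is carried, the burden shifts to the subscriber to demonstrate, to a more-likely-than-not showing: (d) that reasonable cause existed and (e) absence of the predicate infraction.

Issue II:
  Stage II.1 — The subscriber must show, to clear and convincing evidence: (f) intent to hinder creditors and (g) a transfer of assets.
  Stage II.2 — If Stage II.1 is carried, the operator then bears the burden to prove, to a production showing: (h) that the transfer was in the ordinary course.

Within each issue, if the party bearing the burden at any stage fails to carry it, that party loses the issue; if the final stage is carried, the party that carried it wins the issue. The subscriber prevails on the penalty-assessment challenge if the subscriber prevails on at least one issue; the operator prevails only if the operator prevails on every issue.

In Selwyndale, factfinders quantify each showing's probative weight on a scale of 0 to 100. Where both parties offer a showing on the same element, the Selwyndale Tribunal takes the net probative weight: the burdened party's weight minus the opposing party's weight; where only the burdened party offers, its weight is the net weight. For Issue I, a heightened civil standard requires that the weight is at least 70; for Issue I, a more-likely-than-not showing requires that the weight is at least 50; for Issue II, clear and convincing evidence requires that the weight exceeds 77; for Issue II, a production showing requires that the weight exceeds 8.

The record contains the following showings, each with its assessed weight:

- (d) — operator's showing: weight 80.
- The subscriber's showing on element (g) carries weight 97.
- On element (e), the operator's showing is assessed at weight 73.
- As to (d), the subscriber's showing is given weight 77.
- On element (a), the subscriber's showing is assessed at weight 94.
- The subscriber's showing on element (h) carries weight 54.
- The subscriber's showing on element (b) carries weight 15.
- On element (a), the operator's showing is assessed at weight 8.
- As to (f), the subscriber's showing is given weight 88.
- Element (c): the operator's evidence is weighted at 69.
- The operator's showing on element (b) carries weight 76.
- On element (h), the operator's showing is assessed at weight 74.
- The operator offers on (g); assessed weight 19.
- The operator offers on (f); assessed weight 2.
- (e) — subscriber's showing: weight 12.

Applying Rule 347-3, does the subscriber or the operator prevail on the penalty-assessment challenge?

subscriber

— Issue I —
Stage I.1 (subscriber, a heightened civil standard, weight is at least 70): (a) net 94−8=86 ≥ 70 — meets.
  The subscriber carries Stage I.1; the operator now bears the burden.
Stage I.2 (operator, a heightened civil standard, weight is at least 70): (b) net 76−15=61 < 70 — fails; (c) 69 < 70 — fails.
  Not every element is met, so the operator fails to carry Stage I.2.
The subscriber prevails on this issue.
— Issue II —
Stage II.1 — burden on subscriber; standard: clear and convincing evidence (weight exceeds 77).
    (f): 88 − 2 = 86 > 77 [met]
    (g): 97 − 19 = 78 > 77 [met]
  The subscriber carries Stage II.1; the operator now bears the burden.
Stage II.2 — burden on operator; standard: a production showing (weight exceeds 8).
    (h): 74 − 54 = 20 > 8 [met]
  Stage II.2 carried; the final stage is satisfied.
Every stage carried; the operator prevails on this issue.
Per-issue: Issue I → subscriber; Issue II → operator. The subscriber must prevail on at least one issue; overall, the subscriber prevails.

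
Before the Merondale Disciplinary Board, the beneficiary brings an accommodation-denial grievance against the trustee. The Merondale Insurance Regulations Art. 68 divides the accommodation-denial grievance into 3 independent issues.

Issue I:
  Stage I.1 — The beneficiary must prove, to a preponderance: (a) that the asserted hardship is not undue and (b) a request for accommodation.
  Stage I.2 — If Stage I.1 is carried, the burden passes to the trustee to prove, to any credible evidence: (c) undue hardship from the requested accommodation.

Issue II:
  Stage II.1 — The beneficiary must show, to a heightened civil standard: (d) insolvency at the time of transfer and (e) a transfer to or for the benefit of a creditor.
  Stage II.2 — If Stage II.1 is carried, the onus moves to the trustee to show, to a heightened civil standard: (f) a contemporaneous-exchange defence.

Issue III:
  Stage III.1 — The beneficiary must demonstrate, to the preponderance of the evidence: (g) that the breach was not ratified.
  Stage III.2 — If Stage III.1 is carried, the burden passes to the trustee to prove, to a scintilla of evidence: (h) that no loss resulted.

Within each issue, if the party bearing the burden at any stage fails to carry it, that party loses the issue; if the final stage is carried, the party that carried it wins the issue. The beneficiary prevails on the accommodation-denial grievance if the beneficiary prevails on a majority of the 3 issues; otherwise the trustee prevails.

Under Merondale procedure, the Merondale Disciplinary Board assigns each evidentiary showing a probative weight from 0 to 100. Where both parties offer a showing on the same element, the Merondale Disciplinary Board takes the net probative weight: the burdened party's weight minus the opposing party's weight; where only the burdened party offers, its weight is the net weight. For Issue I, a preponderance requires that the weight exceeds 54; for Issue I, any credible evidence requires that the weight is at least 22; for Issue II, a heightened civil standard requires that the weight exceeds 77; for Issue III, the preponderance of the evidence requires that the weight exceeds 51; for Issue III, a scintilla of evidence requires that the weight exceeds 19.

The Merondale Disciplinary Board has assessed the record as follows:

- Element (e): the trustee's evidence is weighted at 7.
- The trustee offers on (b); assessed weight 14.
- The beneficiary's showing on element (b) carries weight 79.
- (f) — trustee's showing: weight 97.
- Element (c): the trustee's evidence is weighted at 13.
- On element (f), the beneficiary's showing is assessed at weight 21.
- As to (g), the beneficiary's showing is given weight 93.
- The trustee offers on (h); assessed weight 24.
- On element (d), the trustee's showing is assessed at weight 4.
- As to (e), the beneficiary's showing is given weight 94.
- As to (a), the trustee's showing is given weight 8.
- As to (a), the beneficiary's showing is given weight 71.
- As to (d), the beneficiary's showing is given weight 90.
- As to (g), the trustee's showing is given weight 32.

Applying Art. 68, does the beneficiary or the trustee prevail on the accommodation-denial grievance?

— Issue I —
Stage I.1 (beneficiary, a preponderance, weight exceeds 54): (a) net 71−8=63 > 54 — meets; (b) net 79−14=65 > 54 — meets.
  Stage I.1 is satisfied; the onus moves to the trustee.
Stage I.2 (trustee, any credible evidence, weight is at least 22): (c) 13 < 22 — fails.
  Stage I.2 not carried; the trustee fails its burden.
The beneficiary prevails on this issue.
— Issue II —
Stage II.1 (beneficiary, a heightened civil standard, weight exceeds 77): (d) net 90−4=86 > 77 — meets; (e) net 94−7=87 > 77 — meets.
  The beneficiary carries Stage II.1; the trustee now bears the burden.
Stage II.2 (trustee, a heightened civil standard, weight exceeds 77): (f) net 97−21=76 ≤ 77 — fails.
  Stage II.2 not carried; the trustee fails its burden.
So the beneficiary prevails on this issue.
— Issue III —
Stage III.1 — burden on beneficiary; standard: the preponderance of the evidence (weight exceeds 51).
    (g): 93 − 32 = 61 > 51 [met]
  Stage III.1 carried; the burden shifts to the trustee.
Stage III.2 — burden on trustee; standard: a scintilla of evidence (weight exceeds 19).
    (h): 24 > 19 [met]
  The trustee carries the last stage.
Every stage carried; the trustee prevails on this issue.
Per-issue: Issue I → beneficiary; Issue II → beneficiary; Issue III → trustee. The beneficiary must prevail on a majority of issues; overall, the beneficiary prevails.

beneficiary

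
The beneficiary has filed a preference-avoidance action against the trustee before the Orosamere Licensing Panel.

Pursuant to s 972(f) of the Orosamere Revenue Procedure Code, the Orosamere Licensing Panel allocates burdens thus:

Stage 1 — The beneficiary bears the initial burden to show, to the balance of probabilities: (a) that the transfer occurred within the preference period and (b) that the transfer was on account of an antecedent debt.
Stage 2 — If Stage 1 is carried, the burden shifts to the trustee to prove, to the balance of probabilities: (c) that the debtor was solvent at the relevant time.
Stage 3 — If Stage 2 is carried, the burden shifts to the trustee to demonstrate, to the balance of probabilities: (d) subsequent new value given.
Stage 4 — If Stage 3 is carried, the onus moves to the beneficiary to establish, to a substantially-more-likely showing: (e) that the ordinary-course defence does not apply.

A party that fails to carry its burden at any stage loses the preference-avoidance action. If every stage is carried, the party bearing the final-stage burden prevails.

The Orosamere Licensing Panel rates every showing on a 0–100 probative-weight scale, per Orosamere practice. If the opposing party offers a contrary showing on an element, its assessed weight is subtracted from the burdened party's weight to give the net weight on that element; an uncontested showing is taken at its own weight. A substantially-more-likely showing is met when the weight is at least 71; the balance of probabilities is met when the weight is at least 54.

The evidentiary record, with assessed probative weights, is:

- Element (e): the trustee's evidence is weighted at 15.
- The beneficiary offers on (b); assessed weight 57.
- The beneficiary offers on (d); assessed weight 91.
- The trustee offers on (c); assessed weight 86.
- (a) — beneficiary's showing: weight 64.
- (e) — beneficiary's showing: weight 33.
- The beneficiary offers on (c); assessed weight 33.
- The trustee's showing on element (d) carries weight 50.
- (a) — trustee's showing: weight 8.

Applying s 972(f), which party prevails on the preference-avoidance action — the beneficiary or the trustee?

beneficiary

At Stage 1 the beneficiary must meet the balance of probabilities (weight is at least 54): on (a) the weight is 64 less the opposing 8 gives net 56, ≥ 54, so (a) meets the standard; on (b) the weight is 57, ≥ 54, so (b) meets the standard.
  Stage 1 is satisfied; the onus moves to the trustee.
At Stage 2 the trustee must meet the balance of probabilities (weight is at least 54): on (c) the weight is 86 less the opposing 33 gives net 53, < 54, so (c) does not meet the standard.
  Stage 2 not carried; the trustee fails its burden.
The analysis ends at Stage 2; the beneficiary prevails.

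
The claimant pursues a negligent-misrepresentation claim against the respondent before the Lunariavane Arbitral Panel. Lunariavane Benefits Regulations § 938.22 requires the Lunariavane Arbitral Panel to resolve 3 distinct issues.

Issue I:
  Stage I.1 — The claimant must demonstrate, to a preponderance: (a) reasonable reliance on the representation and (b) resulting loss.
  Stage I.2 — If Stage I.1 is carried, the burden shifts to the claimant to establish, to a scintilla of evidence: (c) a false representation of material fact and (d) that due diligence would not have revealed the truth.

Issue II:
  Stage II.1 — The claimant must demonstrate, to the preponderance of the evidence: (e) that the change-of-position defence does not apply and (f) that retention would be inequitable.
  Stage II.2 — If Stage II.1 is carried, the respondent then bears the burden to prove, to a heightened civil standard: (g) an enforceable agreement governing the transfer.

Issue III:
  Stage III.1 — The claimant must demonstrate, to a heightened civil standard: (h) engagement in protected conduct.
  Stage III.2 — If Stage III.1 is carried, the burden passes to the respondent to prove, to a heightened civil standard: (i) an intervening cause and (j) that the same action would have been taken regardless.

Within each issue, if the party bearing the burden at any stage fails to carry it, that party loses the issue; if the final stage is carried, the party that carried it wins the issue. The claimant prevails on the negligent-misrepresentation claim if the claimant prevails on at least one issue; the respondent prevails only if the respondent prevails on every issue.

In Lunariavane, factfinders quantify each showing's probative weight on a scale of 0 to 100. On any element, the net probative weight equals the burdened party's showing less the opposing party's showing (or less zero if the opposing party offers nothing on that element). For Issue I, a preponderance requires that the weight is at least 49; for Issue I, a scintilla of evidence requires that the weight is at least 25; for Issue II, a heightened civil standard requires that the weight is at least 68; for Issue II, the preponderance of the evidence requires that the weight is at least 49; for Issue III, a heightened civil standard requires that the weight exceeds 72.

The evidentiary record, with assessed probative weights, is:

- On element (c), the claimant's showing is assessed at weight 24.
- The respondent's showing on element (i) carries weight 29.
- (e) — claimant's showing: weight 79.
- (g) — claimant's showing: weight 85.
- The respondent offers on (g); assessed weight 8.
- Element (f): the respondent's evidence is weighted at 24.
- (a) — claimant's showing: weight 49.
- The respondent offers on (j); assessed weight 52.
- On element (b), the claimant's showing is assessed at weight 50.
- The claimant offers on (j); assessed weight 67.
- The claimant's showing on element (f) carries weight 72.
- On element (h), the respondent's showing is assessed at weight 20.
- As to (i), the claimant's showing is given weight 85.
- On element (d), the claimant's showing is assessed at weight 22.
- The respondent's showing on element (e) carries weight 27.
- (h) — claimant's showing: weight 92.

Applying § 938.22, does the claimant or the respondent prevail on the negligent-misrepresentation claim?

respondent

— Issue I —
Stage I.1 — burden on claimant; standard: a preponderance (weight is at least 49).
    (a): 49 ≥ 49 [met]
    (b): 50 ≥ 49 [met]
  Stage I.1 is satisfied; the claimant continues to bear the burden.
Stage I.2 — burden on claimant; standard: a scintilla of evidence (weight is at least 25).
    (c): 24 < 25 [not met]
    (d): 22 < 25 [not met]
  The claimant does not carry Stage I.2.
The respondent prevails on this issue.
— Issue II —
Stage II.1 — burden on claimant; standard: the preponderance of the evidence (weight is at least 49).
    (e): 79 − 27 = 52 ≥ 49 [met]
    (f): 72 − 24 = 48 < 49 [not met]
  Not every element is met, so the claimant fails to carry Stage II.1.
The analysis ends at Stage II.1; the respondent prevails on this issue.
— Issue III —
Stage III.1 (claimant, a heightened civil standard, weight exceeds 72): (h) net 92−20=72 ≤ 72 — fails.
  The claimant does not carry Stage III.1.
So the respondent prevails on this issue.
Per-issue: Issue I → respondent; Issue II → respondent; Issue III → respondent. The claimant must prevail on at least one issue; overall, the respondent prevails.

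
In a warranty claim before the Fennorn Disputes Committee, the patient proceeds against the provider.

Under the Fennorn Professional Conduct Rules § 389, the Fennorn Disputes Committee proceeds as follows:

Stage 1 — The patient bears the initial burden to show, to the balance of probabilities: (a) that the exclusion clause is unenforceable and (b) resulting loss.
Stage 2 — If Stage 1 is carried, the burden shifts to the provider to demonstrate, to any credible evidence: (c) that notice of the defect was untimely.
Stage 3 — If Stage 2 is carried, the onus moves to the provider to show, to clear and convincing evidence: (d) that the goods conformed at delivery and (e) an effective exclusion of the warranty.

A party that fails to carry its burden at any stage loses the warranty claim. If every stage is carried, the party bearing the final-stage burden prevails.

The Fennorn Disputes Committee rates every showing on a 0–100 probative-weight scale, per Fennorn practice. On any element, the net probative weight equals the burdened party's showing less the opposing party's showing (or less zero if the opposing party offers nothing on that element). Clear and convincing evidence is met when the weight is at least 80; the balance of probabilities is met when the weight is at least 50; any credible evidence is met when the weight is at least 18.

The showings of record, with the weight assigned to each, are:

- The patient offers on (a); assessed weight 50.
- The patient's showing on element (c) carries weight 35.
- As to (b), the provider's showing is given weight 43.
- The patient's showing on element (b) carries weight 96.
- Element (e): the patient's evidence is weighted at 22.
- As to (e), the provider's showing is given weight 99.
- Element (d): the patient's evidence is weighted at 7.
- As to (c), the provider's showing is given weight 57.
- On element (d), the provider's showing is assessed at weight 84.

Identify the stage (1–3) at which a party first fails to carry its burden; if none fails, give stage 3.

stage 3

At Stage 1 the patient must meet the balance of probabilities (weight is at least 50): on (a) the weight is 50, which does reach 50, so (a) meets the standard; on (b) the weight is 96 less the opposing 43 gives net 53, ≥ 50, so (b) meets the standard.
  All elements met. The burden passes to the provider.
At Stage 2 the provider must meet any credible evidence (weight is at least 18): on (c) the weight is 57 less the opposing 35 gives net 22, which does reach 18, so (c) meets the standard.
  Stage 2 is satisfied; the provider continues to bear the burden.
At Stage 3 the provider must meet clear and convincing evidence (weight is at least 80): on (d) the weight is 84 less the opposing 7 gives net 77, < 80, so (d) does not meet the standard; on (e) the weight is 99 less the opposing 22 gives net 77, < 80, so (e) does not meet the standard.
  Stage 3 not carried; the provider fails its burden.
The analysis ends at Stage 3; the patient prevails.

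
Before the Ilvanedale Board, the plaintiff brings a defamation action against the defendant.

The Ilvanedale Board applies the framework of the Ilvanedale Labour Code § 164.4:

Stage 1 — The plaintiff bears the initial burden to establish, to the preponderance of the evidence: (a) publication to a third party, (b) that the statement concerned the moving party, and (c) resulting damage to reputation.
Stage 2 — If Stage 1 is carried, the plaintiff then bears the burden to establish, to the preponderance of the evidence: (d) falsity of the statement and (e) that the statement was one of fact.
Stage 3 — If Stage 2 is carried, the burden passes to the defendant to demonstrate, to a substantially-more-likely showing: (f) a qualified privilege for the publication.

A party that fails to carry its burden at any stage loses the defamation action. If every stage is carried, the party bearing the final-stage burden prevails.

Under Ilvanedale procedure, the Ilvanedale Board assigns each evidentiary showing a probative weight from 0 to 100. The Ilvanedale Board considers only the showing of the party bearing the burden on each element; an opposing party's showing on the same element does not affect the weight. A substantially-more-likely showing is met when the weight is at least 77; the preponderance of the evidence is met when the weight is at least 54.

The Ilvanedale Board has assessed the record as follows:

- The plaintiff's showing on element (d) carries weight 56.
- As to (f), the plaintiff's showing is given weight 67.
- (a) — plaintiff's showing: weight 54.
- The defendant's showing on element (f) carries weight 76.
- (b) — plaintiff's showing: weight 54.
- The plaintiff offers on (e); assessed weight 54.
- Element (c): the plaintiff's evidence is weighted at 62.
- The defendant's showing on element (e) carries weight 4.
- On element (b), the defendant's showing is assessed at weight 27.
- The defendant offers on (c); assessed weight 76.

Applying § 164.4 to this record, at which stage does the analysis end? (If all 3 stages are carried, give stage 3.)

Stage 1 — burden on plaintiff; standard: the preponderance of the evidence (weight is at least 54).
    (a): 54 ≥ 54 [met]
    (b): 54 (defendant's 27 disregarded) ≥ 54 [met]
    (c): 62 (defendant's 76 disregarded) ≥ 54 [met]
  All elements met. The plaintiff retains the burden for Stage 2.
Stage 2 — burden on plaintiff; standard: the preponderance of the evidence (weight is at least 54).
    (d): 56 ≥ 54 [met]
    (e): 54 (defendant's 4 disregarded) ≥ 54 [met]
  The plaintiff carries Stage 2; the defendant now bears the burden.
Stage 3 — burden on defendant; standard: a substantially-more-likely showing (weight is at least 77).
    (f): 76 (plaintiff's 67 disregarded) < 77 [not met]
  The defendant does not carry Stage 3.
The plaintiff prevails.

stage 3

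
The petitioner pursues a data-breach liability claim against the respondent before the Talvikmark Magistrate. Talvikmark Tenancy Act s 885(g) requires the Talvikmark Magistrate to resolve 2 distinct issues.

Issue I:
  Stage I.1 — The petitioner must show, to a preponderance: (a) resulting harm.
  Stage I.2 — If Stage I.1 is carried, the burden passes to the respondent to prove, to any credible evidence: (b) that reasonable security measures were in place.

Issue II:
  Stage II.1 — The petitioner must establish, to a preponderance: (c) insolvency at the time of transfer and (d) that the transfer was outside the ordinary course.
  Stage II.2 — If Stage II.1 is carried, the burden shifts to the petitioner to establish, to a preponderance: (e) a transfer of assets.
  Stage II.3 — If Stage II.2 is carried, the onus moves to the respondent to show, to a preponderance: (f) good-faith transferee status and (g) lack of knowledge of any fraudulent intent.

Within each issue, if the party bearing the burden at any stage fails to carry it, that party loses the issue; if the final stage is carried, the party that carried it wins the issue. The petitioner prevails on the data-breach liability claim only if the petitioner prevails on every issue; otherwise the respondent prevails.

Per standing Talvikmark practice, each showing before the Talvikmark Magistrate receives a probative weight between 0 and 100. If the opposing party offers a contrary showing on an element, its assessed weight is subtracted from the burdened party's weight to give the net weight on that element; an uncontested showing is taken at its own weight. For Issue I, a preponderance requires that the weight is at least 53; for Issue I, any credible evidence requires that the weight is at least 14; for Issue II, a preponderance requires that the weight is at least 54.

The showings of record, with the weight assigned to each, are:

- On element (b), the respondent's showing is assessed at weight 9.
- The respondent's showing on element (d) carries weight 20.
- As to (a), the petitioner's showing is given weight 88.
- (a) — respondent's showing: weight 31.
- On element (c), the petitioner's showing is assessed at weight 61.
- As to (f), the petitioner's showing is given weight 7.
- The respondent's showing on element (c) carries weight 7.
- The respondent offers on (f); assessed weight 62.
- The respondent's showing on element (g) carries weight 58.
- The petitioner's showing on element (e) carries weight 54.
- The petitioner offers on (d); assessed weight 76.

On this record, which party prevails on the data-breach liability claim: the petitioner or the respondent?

respondent

— Issue I —
At Stage I.1 the petitioner must meet a preponderance (weight is at least 53): on (a) the weight is 88 less the opposing 31 gives net 57, ≥ 53, so (a) meets the standard.
  All elements met. The burden passes to the respondent.
At Stage I.2 the respondent must meet any credible evidence (weight is at least 14): on (b) the weight is 9, < 14, so (b) does not meet the standard.
  Stage I.2 not carried; the respondent fails its burden.
The analysis ends at Stage I.2; the petitioner prevails on this issue.
— Issue II —
Stage II.1 — burden on petitioner; standard: a preponderance (weight is at least 54).
    (c): 61 − 7 = 54 ≥ 54 [met]
    (d): 76 − 20 = 56 ≥ 54 [met]
  Stage II.1 carried; the burden remains with the petitioner.
Stage II.2 — burden on petitioner; standard: a preponderance (weight is at least 54).
    (e): 54 ≥ 54 [met]
  Stage II.2 is satisfied; the onus moves to the respondent.
Stage II.3 — burden on respondent; standard: a preponderance (weight is at least 54).
    (f): 62 − 7 = 55 ≥ 54 [met]
    (g): 58 ≥ 54 [met]
  All elements met at the final stage.
All stages carried — the respondent prevails on this issue.
Per-issue: Issue I → petitioner; Issue II → respondent. The petitioner must prevail on every issue; overall, the respondent prevails.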